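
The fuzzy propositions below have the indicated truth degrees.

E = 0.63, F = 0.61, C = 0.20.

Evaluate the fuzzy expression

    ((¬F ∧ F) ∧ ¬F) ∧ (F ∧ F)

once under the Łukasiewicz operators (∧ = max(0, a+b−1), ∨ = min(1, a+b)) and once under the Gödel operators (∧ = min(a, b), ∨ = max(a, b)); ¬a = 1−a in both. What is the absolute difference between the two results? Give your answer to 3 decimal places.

0.390

Under Łukasiewicz:
  ¬F = 1 − 0.61 = 0.39
  ¬F ∧ F = max(0, a+b−1) on (0.39, 0.61) = 0.00
  ¬F = 1 − 0.61 = 0.39
  (¬F ∧ F) ∧ ¬F = max(0, a+b−1) on (0.00, 0.39) = 0.00
  F ∧ F = max(0, a+b−1) on (0.61, 0.61) = 0.22
  ((¬F ∧ F) ∧ ¬F) ∧ (F ∧ F) = max(0, a+b−1) on (0.00, 0.22) = 0.00
  → value = 0.0000
Under Gödel:
  ¬F = 1 − 0.61 = 0.39
  ¬F ∧ F = min(a, b) on (0.39, 0.61) = 0.39
  ¬F = 1 − 0.61 = 0.39
  (¬F ∧ F) ∧ ¬F = min(a, b) on (0.39, 0.39) = 0.39
  F ∧ F = min(a, b) on (0.61, 0.61) = 0.61
  ((¬F ∧ F) ∧ ¬F) ∧ (F ∧ F) = min(a, b) on (0.39, 0.61) = 0.39
  → value = 0.3900
|0.0000 − 0.3900| = 0.390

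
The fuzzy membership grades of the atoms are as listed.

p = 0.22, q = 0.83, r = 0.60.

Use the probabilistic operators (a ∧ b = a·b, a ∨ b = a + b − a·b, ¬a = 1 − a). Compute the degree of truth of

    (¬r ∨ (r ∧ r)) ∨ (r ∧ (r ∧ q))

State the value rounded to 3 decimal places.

¬r = 1 − 0.6000 = 0.4000
r ∧ r = a·b on (0.6000, 0.6000) = 0.3600
¬r ∨ (r ∧ r) = a + b − a·b on (0.4000, 0.3600) = 0.6160
r ∧ q = a·b on (0.6000, 0.8300) = 0.4980
r ∧ (r ∧ q) = a·b on (0.6000, 0.4980) = 0.2988
(¬r ∨ (r ∧ r)) ∨ (r ∧ (r ∧ q)) = a + b − a·b on (0.6160, 0.2988) = 0.7307

0.731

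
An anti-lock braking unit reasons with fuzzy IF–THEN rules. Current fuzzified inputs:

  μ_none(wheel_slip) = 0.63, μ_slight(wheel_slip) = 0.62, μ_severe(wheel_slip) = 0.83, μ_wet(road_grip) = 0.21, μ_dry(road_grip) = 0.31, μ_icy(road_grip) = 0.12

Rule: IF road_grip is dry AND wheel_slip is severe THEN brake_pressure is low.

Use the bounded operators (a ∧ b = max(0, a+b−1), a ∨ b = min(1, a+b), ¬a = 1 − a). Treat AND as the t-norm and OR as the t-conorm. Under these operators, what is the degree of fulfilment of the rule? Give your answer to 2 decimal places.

0.14

firing strength: dry=0.31, severe=0.83; AND[max(0, a+b−1)] → w = 0.14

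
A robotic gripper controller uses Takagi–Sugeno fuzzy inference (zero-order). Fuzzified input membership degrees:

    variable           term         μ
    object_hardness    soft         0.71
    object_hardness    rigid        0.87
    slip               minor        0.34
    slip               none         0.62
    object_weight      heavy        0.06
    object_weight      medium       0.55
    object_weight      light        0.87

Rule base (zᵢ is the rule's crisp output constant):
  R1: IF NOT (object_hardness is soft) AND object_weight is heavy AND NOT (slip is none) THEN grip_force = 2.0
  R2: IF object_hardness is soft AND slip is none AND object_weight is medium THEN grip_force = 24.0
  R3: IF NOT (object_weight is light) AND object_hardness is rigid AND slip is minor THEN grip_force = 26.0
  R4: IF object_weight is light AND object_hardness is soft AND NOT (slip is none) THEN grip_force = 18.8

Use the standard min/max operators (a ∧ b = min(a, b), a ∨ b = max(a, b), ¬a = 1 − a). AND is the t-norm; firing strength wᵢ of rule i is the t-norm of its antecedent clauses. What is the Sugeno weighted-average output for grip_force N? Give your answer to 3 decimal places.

21.289

R1 (z=2.0): ¬soft=1−0.71=0.29, heavy=0.06, ¬none=1−0.62=0.38; AND[min(a, b)] → w = 0.06
R2 (z=24.0): soft=0.71, none=0.62, medium=0.55; AND[min(a, b)] → w = 0.55
R3 (z=26.0): ¬light=1−0.87=0.13, rigid=0.87, minor=0.34; AND[min(a, b)] → w = 0.13
R4 (z=18.8): light=0.87, soft=0.71, ¬none=1−0.62=0.38; AND[min(a, b)] → w = 0.38
Weighted average = (0.06·2.0 + 0.55·24.0 + 0.13·26.0 + 0.38·18.8) / (0.06 + 0.55 + 0.13 + 0.38)
  = 23.8440 / 1.1200 = 21.289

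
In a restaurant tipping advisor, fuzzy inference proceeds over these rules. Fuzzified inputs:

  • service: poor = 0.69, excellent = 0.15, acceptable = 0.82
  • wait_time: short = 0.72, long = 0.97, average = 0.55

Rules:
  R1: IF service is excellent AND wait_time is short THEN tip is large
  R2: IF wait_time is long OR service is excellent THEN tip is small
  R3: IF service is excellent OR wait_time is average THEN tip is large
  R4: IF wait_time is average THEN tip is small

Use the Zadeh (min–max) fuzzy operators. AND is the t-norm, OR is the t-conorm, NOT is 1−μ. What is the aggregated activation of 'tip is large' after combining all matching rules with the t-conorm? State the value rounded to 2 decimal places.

R1: excellent=0.15, short=0.72; AND[min(a, b)] → w = 0.15
R2: long=0.97, excellent=0.15; OR[max(a, b)] → w = 0.97
R3: excellent=0.15, average=0.55; OR[max(a, b)] → w = 0.55
R4: average=0.55 → w = 0.55
Rules with consequent 'large': {R1, R3} → strengths 0.15, 0.55
Aggregate via t-conorm [max(a, b)]: 0.55

0.55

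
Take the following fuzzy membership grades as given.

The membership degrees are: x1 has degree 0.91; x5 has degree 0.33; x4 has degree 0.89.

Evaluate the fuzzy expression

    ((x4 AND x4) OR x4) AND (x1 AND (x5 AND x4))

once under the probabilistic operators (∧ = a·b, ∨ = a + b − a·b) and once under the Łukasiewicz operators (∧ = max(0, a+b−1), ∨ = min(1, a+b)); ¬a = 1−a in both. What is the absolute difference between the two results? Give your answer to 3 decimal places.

0.131

Under probabilistic:
  x4 AND x4 = a·b on (0.8900, 0.8900) = 0.7921
  (x4 AND x4) OR x4 = a + b − a·b on (0.7921, 0.8900) = 0.9771
  x5 AND x4 = a·b on (0.3300, 0.8900) = 0.2937
  x1 AND (x5 AND x4) = a·b on (0.9100, 0.2937) = 0.2673
  ((x4 AND x4) OR x4) AND (x1 AND (x5 AND x4)) = a·b on (0.9771, 0.2673) = 0.2612
  → value = 0.2612
Under Łukasiewicz:
  x4 AND x4 = max(0, a+b−1) on (0.89, 0.89) = 0.78
  (x4 AND x4) OR x4 = min(1, a+b) on (0.78, 0.89) = 1.00
  x5 AND x4 = max(0, a+b−1) on (0.33, 0.89) = 0.22
  x1 AND (x5 AND x4) = max(0, a+b−1) on (0.91, 0.22) = 0.13
  ((x4 AND x4) OR x4) AND (x1 AND (x5 AND x4)) = max(0, a+b−1) on (1.00, 0.13) = 0.13
  → value = 0.1300
|0.2612 − 0.1300| = 0.131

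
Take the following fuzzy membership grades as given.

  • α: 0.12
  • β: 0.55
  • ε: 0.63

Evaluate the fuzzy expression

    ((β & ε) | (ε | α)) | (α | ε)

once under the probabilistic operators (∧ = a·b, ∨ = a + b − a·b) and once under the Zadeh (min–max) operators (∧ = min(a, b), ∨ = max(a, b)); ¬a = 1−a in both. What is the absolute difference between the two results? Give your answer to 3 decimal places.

0.301

Under probabilistic:
  β & ε = a·b on (0.5500, 0.6300) = 0.3465
  ε | α = a + b − a·b on (0.6300, 0.1200) = 0.6744
  (β & ε) | (ε | α) = a + b − a·b on (0.3465, 0.6744) = 0.7872
  α | ε = a + b − a·b on (0.1200, 0.6300) = 0.6744
  ((β & ε) | (ε | α)) | (α | ε) = a + b − a·b on (0.7872, 0.6744) = 0.9307
  → value = 0.9307
Under Zadeh (min–max):
  β & ε = min(a, b) on (0.55, 0.63) = 0.55
  ε | α = max(a, b) on (0.63, 0.12) = 0.63
  (β & ε) | (ε | α) = max(a, b) on (0.55, 0.63) = 0.63
  α | ε = max(a, b) on (0.12, 0.63) = 0.63
  ((β & ε) | (ε | α)) | (α | ε) = max(a, b) on (0.63, 0.63) = 0.63
  → value = 0.6300
|0.9307 − 0.6300| = 0.301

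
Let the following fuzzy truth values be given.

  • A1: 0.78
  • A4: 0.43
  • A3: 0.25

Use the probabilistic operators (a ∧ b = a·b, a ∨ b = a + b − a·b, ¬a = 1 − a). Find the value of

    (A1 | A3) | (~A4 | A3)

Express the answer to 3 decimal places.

A1 | A3 = a + b − a·b on (0.7800, 0.2500) = 0.8350
~A4 = 1 − 0.4300 = 0.5700
~A4 | A3 = a + b − a·b on (0.5700, 0.2500) = 0.6775
(A1 | A3) | (~A4 | A3) = a + b − a·b on (0.8350, 0.6775) = 0.9468

0.947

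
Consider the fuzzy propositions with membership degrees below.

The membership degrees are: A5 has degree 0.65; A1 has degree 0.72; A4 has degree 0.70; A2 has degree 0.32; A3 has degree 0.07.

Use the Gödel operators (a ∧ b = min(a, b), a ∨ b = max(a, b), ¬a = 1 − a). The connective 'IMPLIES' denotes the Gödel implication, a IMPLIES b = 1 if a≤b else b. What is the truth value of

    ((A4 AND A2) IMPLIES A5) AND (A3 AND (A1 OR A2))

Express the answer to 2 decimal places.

0.07

A4 AND A2 = min(a, b) on (0.70, 0.32) = 0.32
(A4 AND A2) IMPLIES A5  [Gödel: 1 if a≤b else b] with a=0.32, b=0.65 → 1.00
A1 OR A2 = max(a, b) on (0.72, 0.32) = 0.72
A3 AND (A1 OR A2) = min(a, b) on (0.07, 0.72) = 0.07
((A4 AND A2) IMPLIES A5) AND (A3 AND (A1 OR A2)) = min(a, b) on (1.00, 0.07) = 0.07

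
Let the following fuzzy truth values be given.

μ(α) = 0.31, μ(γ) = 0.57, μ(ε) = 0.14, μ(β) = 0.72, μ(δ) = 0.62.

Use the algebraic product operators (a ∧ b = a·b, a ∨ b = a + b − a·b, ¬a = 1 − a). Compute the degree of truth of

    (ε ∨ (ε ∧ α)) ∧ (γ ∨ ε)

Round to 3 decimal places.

ε ∧ α = a·b on (0.1400, 0.3100) = 0.0434
ε ∨ (ε ∧ α) = a + b − a·b on (0.1400, 0.0434) = 0.1773
γ ∨ ε = a + b − a·b on (0.5700, 0.1400) = 0.6302
(ε ∨ (ε ∧ α)) ∧ (γ ∨ ε) = a·b on (0.1773, 0.6302) = 0.1117

0.112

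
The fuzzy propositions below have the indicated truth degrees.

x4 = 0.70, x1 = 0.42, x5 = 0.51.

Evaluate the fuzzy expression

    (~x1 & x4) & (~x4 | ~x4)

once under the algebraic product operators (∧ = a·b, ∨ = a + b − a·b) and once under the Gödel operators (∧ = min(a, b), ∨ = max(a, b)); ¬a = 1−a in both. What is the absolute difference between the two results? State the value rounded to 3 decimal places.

Under algebraic product:
  ~x1 = 1 − 0.4200 = 0.5800
  ~x1 & x4 = a·b on (0.5800, 0.7000) = 0.4060
  ~x4 = 1 − 0.7000 = 0.3000
  ~x4 = 1 − 0.7000 = 0.3000
  ~x4 | ~x4 = a + b − a·b on (0.3000, 0.3000) = 0.5100
  (~x1 & x4) & (~x4 | ~x4) = a·b on (0.4060, 0.5100) = 0.2071
  → value = 0.2071
Under Gödel:
  ~x1 = 1 − 0.42 = 0.58
  ~x1 & x4 = min(a, b) on (0.58, 0.70) = 0.58
  ~x4 = 1 − 0.70 = 0.30
  ~x4 = 1 − 0.70 = 0.30
  ~x4 | ~x4 = max(a, b) on (0.30, 0.30) = 0.30
  (~x1 & x4) & (~x4 | ~x4) = min(a, b) on (0.58, 0.30) = 0.30
  → value = 0.3000
|0.2071 − 0.3000| = 0.093

0.093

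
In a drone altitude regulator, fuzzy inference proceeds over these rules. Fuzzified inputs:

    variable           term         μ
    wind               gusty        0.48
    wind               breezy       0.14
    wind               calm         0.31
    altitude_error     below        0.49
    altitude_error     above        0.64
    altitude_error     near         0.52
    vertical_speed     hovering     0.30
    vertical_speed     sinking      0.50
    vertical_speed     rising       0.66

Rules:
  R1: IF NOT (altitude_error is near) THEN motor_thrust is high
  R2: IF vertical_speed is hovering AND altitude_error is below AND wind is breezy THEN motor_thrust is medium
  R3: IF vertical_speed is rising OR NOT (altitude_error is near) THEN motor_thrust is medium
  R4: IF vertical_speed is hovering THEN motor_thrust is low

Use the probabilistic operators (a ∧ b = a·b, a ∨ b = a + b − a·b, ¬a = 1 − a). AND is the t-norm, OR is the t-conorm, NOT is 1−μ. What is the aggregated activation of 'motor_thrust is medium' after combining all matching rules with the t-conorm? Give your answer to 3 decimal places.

R1: ¬near=1−0.52=0.48 → w = 0.4800
R2: hovering=0.30, below=0.49, breezy=0.14; AND[a·b] → w = 0.0206
R3: rising=0.66, ¬near=1−0.52=0.48; OR[a + b − a·b] → w = 0.8232
R4: hovering=0.30 → w = 0.3000
Rules with consequent 'medium': {R2, R3} → strengths 0.0206, 0.8232
Aggregate via t-conorm [a + b − a·b]: 0.8268

0.827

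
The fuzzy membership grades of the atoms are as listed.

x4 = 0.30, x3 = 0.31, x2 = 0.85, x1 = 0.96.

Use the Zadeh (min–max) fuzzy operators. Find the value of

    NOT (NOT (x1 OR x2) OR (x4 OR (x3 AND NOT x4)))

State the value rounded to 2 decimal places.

x1 OR x2 = max(a, b) on (0.96, 0.85) = 0.96
NOT (x1 OR x2) = 1 − 0.96 = 0.04
NOT x4 = 1 − 0.30 = 0.70
x3 AND NOT x4 = min(a, b) on (0.31, 0.70) = 0.31
x4 OR (x3 AND NOT x4) = max(a, b) on (0.30, 0.31) = 0.31
NOT (x1 OR x2) OR (x4 OR (x3 AND NOT x4)) = max(a, b) on (0.04, 0.31) = 0.31
NOT (NOT (x1 OR x2) OR (x4 OR (x3 AND NOT x4))) = 1 − 0.31 = 0.69

0.69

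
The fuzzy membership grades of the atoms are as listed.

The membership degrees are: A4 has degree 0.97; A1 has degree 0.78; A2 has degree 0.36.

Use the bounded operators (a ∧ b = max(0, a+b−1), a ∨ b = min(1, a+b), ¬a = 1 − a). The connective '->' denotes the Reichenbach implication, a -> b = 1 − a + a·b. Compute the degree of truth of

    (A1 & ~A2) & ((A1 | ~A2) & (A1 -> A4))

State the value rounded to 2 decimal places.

0.40

~A2 = 1 − 0.36 = 0.64
A1 & ~A2 = max(0, a+b−1) on (0.78, 0.64) = 0.42
~A2 = 1 − 0.36 = 0.64
A1 | ~A2 = min(1, a+b) on (0.78, 0.64) = 1.00
A1 -> A4  [Reichenbach: 1 − a + a·b] with a=0.78, b=0.97 → 0.98
(A1 | ~A2) & (A1 -> A4) = max(0, a+b−1) on (1.00, 0.98) = 0.98
(A1 & ~A2) & ((A1 | ~A2) & (A1 -> A4)) = max(0, a+b−1) on (0.42, 0.98) = 0.40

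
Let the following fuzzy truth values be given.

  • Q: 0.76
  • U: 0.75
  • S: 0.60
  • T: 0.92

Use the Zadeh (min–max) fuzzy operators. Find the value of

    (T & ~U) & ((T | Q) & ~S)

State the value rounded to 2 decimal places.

0.25

~U = 1 − 0.75 = 0.25
T & ~U = min(a, b) on (0.92, 0.25) = 0.25
T | Q = max(a, b) on (0.92, 0.76) = 0.92
~S = 1 − 0.60 = 0.40
(T | Q) & ~S = min(a, b) on (0.92, 0.40) = 0.40
(T & ~U) & ((T | Q) & ~S) = min(a, b) on (0.25, 0.40) = 0.25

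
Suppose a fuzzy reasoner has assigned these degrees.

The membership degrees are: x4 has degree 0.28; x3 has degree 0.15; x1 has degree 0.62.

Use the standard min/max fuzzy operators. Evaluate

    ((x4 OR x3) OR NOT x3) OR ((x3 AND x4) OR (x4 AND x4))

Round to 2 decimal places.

0.85

x4 OR x3 = max(a, b) on (0.28, 0.15) = 0.28
NOT x3 = 1 − 0.15 = 0.85
(x4 OR x3) OR NOT x3 = max(a, b) on (0.28, 0.85) = 0.85
x3 AND x4 = min(a, b) on (0.15, 0.28) = 0.15
x4 AND x4 = min(a, b) on (0.28, 0.28) = 0.28
(x3 AND x4) OR (x4 AND x4) = max(a, b) on (0.15, 0.28) = 0.28
((x4 OR x3) OR NOT x3) OR ((x3 AND x4) OR (x4 AND x4)) = max(a, b) on (0.85, 0.28) = 0.85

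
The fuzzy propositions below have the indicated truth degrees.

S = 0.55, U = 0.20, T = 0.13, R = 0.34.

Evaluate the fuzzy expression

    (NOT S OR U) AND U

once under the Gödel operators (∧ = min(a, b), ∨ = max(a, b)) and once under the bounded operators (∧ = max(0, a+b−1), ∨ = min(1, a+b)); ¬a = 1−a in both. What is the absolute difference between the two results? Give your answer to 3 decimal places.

Under Gödel:
  NOT S = 1 − 0.55 = 0.45
  NOT S OR U = max(a, b) on (0.45, 0.20) = 0.45
  (NOT S OR U) AND U = min(a, b) on (0.45, 0.20) = 0.20
  → value = 0.2000
Under bounded:
  NOT S = 1 − 0.55 = 0.45
  NOT S OR U = min(1, a+b) on (0.45, 0.20) = 0.65
  (NOT S OR U) AND U = max(0, a+b−1) on (0.65, 0.20) = 0.00
  → value = 0.0000
|0.2000 − 0.0000| = 0.200

0.200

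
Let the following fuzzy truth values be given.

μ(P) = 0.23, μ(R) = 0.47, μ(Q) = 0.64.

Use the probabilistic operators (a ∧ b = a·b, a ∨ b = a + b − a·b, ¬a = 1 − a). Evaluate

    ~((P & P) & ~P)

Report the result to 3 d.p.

0.959

P & P = a·b on (0.2300, 0.2300) = 0.0529
~P = 1 − 0.2300 = 0.7700
(P & P) & ~P = a·b on (0.0529, 0.7700) = 0.0407
~((P & P) & ~P) = 1 − 0.0407 = 0.9593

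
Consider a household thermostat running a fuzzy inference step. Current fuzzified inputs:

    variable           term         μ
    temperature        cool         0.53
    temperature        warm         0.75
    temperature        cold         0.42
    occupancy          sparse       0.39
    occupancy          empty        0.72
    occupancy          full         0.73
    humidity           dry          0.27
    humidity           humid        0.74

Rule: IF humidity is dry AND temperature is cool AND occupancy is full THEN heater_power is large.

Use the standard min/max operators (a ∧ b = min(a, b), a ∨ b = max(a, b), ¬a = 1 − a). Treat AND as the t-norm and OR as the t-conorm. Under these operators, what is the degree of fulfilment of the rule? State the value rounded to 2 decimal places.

firing strength: dry=0.27, cool=0.53, full=0.73; AND[min(a, b)] → w = 0.27

0.27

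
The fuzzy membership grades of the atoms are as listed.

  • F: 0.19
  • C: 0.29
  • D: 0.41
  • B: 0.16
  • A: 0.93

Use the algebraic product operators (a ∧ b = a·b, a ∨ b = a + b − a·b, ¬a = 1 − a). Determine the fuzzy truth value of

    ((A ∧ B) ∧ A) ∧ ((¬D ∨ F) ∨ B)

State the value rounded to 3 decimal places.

0.100

A ∧ B = a·b on (0.9300, 0.1600) = 0.1488
(A ∧ B) ∧ A = a·b on (0.1488, 0.9300) = 0.1384
¬D = 1 − 0.4100 = 0.5900
¬D ∨ F = a + b − a·b on (0.5900, 0.1900) = 0.6679
(¬D ∨ F) ∨ B = a + b − a·b on (0.6679, 0.1600) = 0.7210
((A ∧ B) ∧ A) ∧ ((¬D ∨ F) ∨ B) = a·b on (0.1384, 0.7210) = 0.0998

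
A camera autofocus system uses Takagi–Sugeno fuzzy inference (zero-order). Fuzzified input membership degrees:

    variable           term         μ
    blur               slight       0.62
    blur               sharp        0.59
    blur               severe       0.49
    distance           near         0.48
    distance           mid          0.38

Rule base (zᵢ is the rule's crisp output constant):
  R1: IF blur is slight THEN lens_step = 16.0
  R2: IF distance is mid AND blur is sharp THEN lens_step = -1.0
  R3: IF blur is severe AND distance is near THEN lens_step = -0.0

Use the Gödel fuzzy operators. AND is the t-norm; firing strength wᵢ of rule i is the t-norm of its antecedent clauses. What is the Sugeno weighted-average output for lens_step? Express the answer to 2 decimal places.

6.45

R1 (z=16.0): slight=0.62 → w = 0.62
R2 (z=-1.0): mid=0.38, sharp=0.59; AND[min(a, b)] → w = 0.38
R3 (z=-0.0): severe=0.49, near=0.48; AND[min(a, b)] → w = 0.48
Weighted average = (0.62·16.0 + 0.38·-1.0 + 0.48·-0.0) / (0.62 + 0.38 + 0.48)
  = 9.5400 / 1.4800 = 6.45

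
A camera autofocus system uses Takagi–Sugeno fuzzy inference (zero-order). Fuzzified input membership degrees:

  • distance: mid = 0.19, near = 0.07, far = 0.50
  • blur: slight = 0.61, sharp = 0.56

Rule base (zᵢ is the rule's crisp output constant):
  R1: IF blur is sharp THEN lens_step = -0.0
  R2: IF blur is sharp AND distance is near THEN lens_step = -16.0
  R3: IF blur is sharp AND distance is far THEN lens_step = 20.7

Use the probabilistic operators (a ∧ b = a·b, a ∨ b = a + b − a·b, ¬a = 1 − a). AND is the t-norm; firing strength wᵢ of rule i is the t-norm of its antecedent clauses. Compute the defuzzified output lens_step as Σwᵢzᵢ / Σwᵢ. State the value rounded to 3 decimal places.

R1 (z=-0.0): sharp=0.56 → w = 0.5600
R2 (z=-16.0): sharp=0.56, near=0.07; AND[a·b] → w = 0.0392
R3 (z=20.7): sharp=0.56, far=0.50; AND[a·b] → w = 0.2800
Weighted average = (0.5600·-0.0 + 0.0392·-16.0 + 0.2800·20.7) / (0.5600 + 0.0392 + 0.2800)
  = 5.1688 / 0.8792 = 5.879

5.879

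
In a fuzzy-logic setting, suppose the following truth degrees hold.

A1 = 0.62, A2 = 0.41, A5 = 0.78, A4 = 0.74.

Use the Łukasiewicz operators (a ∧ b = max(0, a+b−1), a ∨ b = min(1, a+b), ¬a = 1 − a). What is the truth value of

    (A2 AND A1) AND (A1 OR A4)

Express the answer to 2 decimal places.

0.03

A2 AND A1 = max(0, a+b−1) on (0.41, 0.62) = 0.03
A1 OR A4 = min(1, a+b) on (0.62, 0.74) = 1.00
(A2 AND A1) AND (A1 OR A4) = max(0, a+b−1) on (0.03, 1.00) = 0.03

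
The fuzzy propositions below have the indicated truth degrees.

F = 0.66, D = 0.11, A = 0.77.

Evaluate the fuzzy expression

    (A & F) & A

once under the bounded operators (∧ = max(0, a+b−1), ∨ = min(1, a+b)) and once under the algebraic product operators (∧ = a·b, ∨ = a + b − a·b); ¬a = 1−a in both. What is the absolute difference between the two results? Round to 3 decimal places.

0.191

Under bounded:
  A & F = max(0, a+b−1) on (0.77, 0.66) = 0.43
  (A & F) & A = max(0, a+b−1) on (0.43, 0.77) = 0.20
  → value = 0.2000
Under algebraic product:
  A & F = a·b on (0.7700, 0.6600) = 0.5082
  (A & F) & A = a·b on (0.5082, 0.7700) = 0.3913
  → value = 0.3913
|0.2000 − 0.3913| = 0.191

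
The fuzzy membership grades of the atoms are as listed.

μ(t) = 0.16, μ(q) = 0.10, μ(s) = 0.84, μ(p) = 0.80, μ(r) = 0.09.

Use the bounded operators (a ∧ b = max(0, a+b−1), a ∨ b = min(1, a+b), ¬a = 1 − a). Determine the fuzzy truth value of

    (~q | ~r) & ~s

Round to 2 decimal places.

0.16

~q = 1 − 0.10 = 0.90
~r = 1 − 0.09 = 0.91
~q | ~r = min(1, a+b) on (0.90, 0.91) = 1.00
~s = 1 − 0.84 = 0.16
(~q | ~r) & ~s = max(0, a+b−1) on (1.00, 0.16) = 0.16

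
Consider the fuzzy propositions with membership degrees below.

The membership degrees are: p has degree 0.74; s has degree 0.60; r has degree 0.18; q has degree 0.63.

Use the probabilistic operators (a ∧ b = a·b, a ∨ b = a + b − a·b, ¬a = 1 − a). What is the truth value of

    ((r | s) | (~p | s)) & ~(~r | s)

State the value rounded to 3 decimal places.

0.065

r | s = a + b − a·b on (0.1800, 0.6000) = 0.6720
~p = 1 − 0.7400 = 0.2600
~p | s = a + b − a·b on (0.2600, 0.6000) = 0.7040
(r | s) | (~p | s) = a + b − a·b on (0.6720, 0.7040) = 0.9029
~r = 1 − 0.1800 = 0.8200
~r | s = a + b − a·b on (0.8200, 0.6000) = 0.9280
~(~r | s) = 1 − 0.9280 = 0.0720
((r | s) | (~p | s)) & ~(~r | s) = a·b on (0.9029, 0.0720) = 0.0650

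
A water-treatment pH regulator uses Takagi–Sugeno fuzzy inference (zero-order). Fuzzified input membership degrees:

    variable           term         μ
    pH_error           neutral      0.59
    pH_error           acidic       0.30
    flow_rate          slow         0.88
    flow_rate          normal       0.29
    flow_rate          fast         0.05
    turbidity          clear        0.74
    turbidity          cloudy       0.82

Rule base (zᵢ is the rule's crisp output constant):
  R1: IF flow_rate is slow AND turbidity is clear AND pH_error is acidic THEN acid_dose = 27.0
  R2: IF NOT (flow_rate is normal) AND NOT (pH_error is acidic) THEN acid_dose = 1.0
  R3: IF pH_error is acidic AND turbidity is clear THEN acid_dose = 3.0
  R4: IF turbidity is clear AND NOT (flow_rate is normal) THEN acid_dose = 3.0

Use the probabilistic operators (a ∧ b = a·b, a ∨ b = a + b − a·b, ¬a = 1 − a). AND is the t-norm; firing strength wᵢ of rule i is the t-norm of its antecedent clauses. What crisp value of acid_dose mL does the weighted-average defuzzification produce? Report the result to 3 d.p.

5.566

R1 (z=27.0): slow=0.88, clear=0.74, acidic=0.30; AND[a·b] → w = 0.1954
R2 (z=1.0): ¬normal=1−0.29=0.71, ¬acidic=1−0.30=0.70; AND[a·b] → w = 0.4970
R3 (z=3.0): acidic=0.30, clear=0.74; AND[a·b] → w = 0.2220
R4 (z=3.0): clear=0.74, ¬normal=1−0.29=0.71; AND[a·b] → w = 0.5254
Weighted average = (0.1954·27.0 + 0.4970·1.0 + 0.2220·3.0 + 0.5254·3.0) / (0.1954 + 0.4970 + 0.2220 + 0.5254)
  = 8.0139 / 1.4398 = 5.566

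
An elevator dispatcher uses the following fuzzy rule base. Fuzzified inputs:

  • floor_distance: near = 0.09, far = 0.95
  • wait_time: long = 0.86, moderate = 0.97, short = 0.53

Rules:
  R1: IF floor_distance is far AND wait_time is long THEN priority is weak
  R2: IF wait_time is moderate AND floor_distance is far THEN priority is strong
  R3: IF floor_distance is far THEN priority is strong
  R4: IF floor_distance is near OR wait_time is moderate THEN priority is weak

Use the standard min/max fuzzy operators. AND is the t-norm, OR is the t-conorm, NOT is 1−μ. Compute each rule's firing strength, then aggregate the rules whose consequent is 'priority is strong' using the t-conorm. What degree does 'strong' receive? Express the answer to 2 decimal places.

R1: far=0.95, long=0.86; AND[min(a, b)] → w = 0.86
R2: moderate=0.97, far=0.95; AND[min(a, b)] → w = 0.95
R3: far=0.95 → w = 0.95
R4: near=0.09, moderate=0.97; OR[max(a, b)] → w = 0.97
Rules with consequent 'strong': {R2, R3} → strengths 0.95, 0.95
Aggregate via t-conorm [max(a, b)]: 0.95

0.95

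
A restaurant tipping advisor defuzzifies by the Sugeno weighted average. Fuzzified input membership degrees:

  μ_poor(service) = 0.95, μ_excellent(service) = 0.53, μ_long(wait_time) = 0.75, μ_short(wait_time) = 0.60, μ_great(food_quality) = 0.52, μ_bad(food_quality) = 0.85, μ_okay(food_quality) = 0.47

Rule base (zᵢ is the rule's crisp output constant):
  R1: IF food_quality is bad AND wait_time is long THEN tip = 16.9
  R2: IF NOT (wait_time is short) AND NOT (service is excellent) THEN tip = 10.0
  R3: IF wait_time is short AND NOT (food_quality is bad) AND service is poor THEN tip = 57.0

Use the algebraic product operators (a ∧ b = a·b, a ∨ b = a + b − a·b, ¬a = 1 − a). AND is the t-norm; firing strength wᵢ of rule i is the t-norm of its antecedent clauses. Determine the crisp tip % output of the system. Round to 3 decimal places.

R1 (z=16.9): bad=0.85, long=0.75; AND[a·b] → w = 0.6375
R2 (z=10.0): ¬short=1−0.60=0.40, ¬excellent=1−0.53=0.47; AND[a·b] → w = 0.1880
R3 (z=57.0): short=0.60, ¬bad=1−0.85=0.15, poor=0.95; AND[a·b] → w = 0.0855
Weighted average = (0.6375·16.9 + 0.1880·10.0 + 0.0855·57.0) / (0.6375 + 0.1880 + 0.0855)
  = 17.5272 / 0.9110 = 19.240

19.240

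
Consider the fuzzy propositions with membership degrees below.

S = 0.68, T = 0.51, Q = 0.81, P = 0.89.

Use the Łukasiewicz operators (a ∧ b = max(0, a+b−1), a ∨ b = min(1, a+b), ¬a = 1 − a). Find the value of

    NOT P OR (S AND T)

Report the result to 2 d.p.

0.30

NOT P = 1 − 0.89 = 0.11
S AND T = max(0, a+b−1) on (0.68, 0.51) = 0.19
NOT P OR (S AND T) = min(1, a+b) on (0.11, 0.19) = 0.30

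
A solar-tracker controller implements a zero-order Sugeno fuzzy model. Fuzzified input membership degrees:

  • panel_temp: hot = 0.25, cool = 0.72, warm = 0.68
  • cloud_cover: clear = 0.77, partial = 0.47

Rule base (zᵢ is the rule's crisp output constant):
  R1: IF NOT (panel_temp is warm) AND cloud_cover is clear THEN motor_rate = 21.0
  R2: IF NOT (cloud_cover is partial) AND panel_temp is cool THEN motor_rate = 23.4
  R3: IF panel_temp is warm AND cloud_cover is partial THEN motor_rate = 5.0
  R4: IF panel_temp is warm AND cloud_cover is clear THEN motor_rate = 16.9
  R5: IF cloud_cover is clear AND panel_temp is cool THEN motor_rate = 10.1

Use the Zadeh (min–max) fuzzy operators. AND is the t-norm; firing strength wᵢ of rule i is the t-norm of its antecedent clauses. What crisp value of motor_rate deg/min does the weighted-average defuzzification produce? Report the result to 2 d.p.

14.79

R1 (z=21.0): ¬warm=1−0.68=0.32, clear=0.77; AND[min(a, b)] → w = 0.32
R2 (z=23.4): ¬partial=1−0.47=0.53, cool=0.72; AND[min(a, b)] → w = 0.53
R3 (z=5.0): warm=0.68, partial=0.47; AND[min(a, b)] → w = 0.47
R4 (z=16.9): warm=0.68, clear=0.77; AND[min(a, b)] → w = 0.68
R5 (z=10.1): clear=0.77, cool=0.72; AND[min(a, b)] → w = 0.72
Weighted average = (0.32·21.0 + 0.53·23.4 + 0.47·5.0 + 0.68·16.9 + 0.72·10.1) / (0.32 + 0.53 + 0.47 + 0.68 + 0.72)
  = 40.2360 / 2.7200 = 14.79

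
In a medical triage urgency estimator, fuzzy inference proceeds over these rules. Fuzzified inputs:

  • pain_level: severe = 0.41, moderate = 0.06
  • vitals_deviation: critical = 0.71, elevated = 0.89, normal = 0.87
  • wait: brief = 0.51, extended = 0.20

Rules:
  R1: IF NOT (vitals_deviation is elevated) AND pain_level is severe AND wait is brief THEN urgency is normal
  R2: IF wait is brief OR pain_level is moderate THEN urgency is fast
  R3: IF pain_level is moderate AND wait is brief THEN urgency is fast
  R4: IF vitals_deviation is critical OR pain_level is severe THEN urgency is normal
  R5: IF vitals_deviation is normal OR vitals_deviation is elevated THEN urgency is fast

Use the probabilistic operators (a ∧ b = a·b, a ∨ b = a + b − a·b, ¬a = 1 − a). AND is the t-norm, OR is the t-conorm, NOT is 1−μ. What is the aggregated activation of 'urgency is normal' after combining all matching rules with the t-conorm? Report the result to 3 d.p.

0.833

R1: ¬elevated=1−0.89=0.11, severe=0.41, brief=0.51; AND[a·b] → w = 0.0230
R2: brief=0.51, moderate=0.06; OR[a + b − a·b] → w = 0.5394
R3: moderate=0.06, brief=0.51; AND[a·b] → w = 0.0306
R4: critical=0.71, severe=0.41; OR[a + b − a·b] → w = 0.8289
R5: normal=0.87, elevated=0.89; OR[a + b − a·b] → w = 0.9857
Rules with consequent 'normal': {R1, R4} → strengths 0.0230, 0.8289
Aggregate via t-conorm [a + b − a·b]: 0.8328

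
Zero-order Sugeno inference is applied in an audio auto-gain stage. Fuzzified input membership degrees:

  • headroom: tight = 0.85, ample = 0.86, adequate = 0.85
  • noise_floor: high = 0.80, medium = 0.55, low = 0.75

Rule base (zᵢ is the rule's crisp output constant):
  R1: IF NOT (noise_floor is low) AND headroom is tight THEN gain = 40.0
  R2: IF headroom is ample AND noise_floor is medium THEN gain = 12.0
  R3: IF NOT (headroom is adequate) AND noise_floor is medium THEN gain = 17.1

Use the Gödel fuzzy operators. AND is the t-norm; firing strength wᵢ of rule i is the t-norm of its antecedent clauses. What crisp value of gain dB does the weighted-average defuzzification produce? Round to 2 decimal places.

R1 (z=40.0): ¬low=1−0.75=0.25, tight=0.85; AND[min(a, b)] → w = 0.25
R2 (z=12.0): ample=0.86, medium=0.55; AND[min(a, b)] → w = 0.55
R3 (z=17.1): ¬adequate=1−0.85=0.15, medium=0.55; AND[min(a, b)] → w = 0.15
Weighted average = (0.25·40.0 + 0.55·12.0 + 0.15·17.1) / (0.25 + 0.55 + 0.15)
  = 19.1650 / 0.9500 = 20.17

20.17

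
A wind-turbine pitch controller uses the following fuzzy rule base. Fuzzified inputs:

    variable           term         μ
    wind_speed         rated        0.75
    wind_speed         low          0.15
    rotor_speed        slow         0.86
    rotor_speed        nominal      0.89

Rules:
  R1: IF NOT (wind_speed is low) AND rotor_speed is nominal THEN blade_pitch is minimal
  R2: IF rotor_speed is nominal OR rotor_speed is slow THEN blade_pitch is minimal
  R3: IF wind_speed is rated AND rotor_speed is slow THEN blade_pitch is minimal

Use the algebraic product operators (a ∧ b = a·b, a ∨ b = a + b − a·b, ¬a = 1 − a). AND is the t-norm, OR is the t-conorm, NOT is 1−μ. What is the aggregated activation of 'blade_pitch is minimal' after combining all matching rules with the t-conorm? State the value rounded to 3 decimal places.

0.999

R1: ¬low=1−0.15=0.85, nominal=0.89; AND[a·b] → w = 0.7565
R2: nominal=0.89, slow=0.86; OR[a + b − a·b] → w = 0.9846
R3: rated=0.75, slow=0.86; AND[a·b] → w = 0.6450
Rules with consequent 'minimal': {R1, R2, R3} → strengths 0.7565, 0.9846, 0.6450
Aggregate via t-conorm [a + b − a·b]: 0.9987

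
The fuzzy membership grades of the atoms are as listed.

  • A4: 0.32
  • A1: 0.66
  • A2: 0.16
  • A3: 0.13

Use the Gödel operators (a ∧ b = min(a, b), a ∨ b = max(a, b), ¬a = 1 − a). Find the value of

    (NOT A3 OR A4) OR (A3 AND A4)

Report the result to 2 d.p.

0.87

NOT A3 = 1 − 0.13 = 0.87
NOT A3 OR A4 = max(a, b) on (0.87, 0.32) = 0.87
A3 AND A4 = min(a, b) on (0.13, 0.32) = 0.13
(NOT A3 OR A4) OR (A3 AND A4) = max(a, b) on (0.87, 0.13) = 0.87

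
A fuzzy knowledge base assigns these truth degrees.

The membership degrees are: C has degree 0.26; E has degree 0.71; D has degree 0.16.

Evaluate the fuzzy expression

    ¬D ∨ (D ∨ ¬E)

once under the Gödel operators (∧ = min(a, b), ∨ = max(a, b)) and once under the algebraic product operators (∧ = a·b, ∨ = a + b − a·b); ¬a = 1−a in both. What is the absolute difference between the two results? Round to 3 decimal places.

Under Gödel:
  ¬D = 1 − 0.16 = 0.84
  ¬E = 1 − 0.71 = 0.29
  D ∨ ¬E = max(a, b) on (0.16, 0.29) = 0.29
  ¬D ∨ (D ∨ ¬E) = max(a, b) on (0.84, 0.29) = 0.84
  → value = 0.8400
Under algebraic product:
  ¬D = 1 − 0.1600 = 0.8400
  ¬E = 1 − 0.7100 = 0.2900
  D ∨ ¬E = a + b − a·b on (0.1600, 0.2900) = 0.4036
  ¬D ∨ (D ∨ ¬E) = a + b − a·b on (0.8400, 0.4036) = 0.9046
  → value = 0.9046
|0.8400 − 0.9046| = 0.065

0.065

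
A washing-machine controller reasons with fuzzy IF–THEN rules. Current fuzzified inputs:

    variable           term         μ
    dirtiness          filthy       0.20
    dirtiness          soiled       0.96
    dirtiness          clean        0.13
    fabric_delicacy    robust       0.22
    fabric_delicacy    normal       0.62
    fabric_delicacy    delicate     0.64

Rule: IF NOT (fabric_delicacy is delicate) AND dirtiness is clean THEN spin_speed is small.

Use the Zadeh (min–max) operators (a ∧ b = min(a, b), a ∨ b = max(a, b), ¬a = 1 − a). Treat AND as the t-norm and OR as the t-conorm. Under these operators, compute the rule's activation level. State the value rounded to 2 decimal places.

firing strength: ¬delicate=1−0.64=0.36, clean=0.13; AND[min(a, b)] → w = 0.13

0.13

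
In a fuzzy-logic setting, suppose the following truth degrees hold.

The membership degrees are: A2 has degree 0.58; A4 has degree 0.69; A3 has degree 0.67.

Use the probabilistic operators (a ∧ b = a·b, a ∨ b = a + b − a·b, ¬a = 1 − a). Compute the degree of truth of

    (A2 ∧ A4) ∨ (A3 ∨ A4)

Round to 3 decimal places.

0.939

A2 ∧ A4 = a·b on (0.5800, 0.6900) = 0.4002
A3 ∨ A4 = a + b − a·b on (0.6700, 0.6900) = 0.8977
(A2 ∧ A4) ∨ (A3 ∨ A4) = a + b − a·b on (0.4002, 0.8977) = 0.9386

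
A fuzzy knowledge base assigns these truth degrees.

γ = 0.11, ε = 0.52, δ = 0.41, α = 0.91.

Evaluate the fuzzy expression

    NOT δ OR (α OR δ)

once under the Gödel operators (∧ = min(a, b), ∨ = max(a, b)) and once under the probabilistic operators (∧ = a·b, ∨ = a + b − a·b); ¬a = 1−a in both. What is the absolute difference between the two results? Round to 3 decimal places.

0.068

Under Gödel:
  NOT δ = 1 − 0.41 = 0.59
  α OR δ = max(a, b) on (0.91, 0.41) = 0.91
  NOT δ OR (α OR δ) = max(a, b) on (0.59, 0.91) = 0.91
  → value = 0.9100
Under probabilistic:
  NOT δ = 1 − 0.4100 = 0.5900
  α OR δ = a + b − a·b on (0.9100, 0.4100) = 0.9469
  NOT δ OR (α OR δ) = a + b − a·b on (0.5900, 0.9469) = 0.9782
  → value = 0.9782
|0.9100 − 0.9782| = 0.068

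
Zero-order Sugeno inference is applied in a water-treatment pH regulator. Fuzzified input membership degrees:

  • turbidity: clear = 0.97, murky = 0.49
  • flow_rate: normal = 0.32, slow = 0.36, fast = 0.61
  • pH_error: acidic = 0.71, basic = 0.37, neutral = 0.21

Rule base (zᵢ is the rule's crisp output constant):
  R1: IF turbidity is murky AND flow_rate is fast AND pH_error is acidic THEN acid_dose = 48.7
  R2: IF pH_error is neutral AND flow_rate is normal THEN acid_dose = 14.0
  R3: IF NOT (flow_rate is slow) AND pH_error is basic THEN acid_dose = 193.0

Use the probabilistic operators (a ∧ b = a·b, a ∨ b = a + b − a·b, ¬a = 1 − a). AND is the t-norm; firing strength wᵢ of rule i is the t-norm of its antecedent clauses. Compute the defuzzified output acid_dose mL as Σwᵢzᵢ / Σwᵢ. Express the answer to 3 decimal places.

110.376

R1 (z=48.7): murky=0.49, fast=0.61, acidic=0.71; AND[a·b] → w = 0.2122
R2 (z=14.0): neutral=0.21, normal=0.32; AND[a·b] → w = 0.0672
R3 (z=193.0): ¬slow=1−0.36=0.64, basic=0.37; AND[a·b] → w = 0.2368
Weighted average = (0.2122·48.7 + 0.0672·14.0 + 0.2368·193.0) / (0.2122 + 0.0672 + 0.2368)
  = 56.9783 / 0.5162 = 110.376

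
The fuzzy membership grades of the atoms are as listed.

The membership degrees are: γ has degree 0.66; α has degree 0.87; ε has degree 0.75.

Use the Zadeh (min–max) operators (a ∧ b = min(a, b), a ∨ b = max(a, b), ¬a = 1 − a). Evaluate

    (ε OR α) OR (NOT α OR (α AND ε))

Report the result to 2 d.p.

ε OR α = max(a, b) on (0.75, 0.87) = 0.87
NOT α = 1 − 0.87 = 0.13
α AND ε = min(a, b) on (0.87, 0.75) = 0.75
NOT α OR (α AND ε) = max(a, b) on (0.13, 0.75) = 0.75
(ε OR α) OR (NOT α OR (α AND ε)) = max(a, b) on (0.87, 0.75) = 0.87

0.87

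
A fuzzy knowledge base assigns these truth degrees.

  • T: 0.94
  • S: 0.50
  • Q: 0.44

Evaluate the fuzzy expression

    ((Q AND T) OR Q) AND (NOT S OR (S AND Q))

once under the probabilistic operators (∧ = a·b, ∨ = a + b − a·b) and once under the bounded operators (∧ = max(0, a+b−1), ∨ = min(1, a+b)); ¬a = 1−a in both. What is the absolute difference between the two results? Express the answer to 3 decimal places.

Under probabilistic:
  Q AND T = a·b on (0.4400, 0.9400) = 0.4136
  (Q AND T) OR Q = a + b − a·b on (0.4136, 0.4400) = 0.6716
  NOT S = 1 − 0.5000 = 0.5000
  S AND Q = a·b on (0.5000, 0.4400) = 0.2200
  NOT S OR (S AND Q) = a + b − a·b on (0.5000, 0.2200) = 0.6100
  ((Q AND T) OR Q) AND (NOT S OR (S AND Q)) = a·b on (0.6716, 0.6100) = 0.4097
  → value = 0.4097
Under bounded:
  Q AND T = max(0, a+b−1) on (0.44, 0.94) = 0.38
  (Q AND T) OR Q = min(1, a+b) on (0.38, 0.44) = 0.82
  NOT S = 1 − 0.50 = 0.50
  S AND Q = max(0, a+b−1) on (0.50, 0.44) = 0.00
  NOT S OR (S AND Q) = min(1, a+b) on (0.50, 0.00) = 0.50
  ((Q AND T) OR Q) AND (NOT S OR (S AND Q)) = max(0, a+b−1) on (0.82, 0.50) = 0.32
  → value = 0.3200
|0.4097 − 0.3200| = 0.090

0.090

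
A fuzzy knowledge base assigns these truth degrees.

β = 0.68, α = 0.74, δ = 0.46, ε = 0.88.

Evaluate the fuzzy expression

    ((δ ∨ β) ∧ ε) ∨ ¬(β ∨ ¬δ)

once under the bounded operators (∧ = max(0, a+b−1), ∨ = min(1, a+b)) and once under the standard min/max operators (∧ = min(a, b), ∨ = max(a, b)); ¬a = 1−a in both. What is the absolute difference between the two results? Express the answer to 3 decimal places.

0.200

Under bounded:
  δ ∨ β = min(1, a+b) on (0.46, 0.68) = 1.00
  (δ ∨ β) ∧ ε = max(0, a+b−1) on (1.00, 0.88) = 0.88
  ¬δ = 1 − 0.46 = 0.54
  β ∨ ¬δ = min(1, a+b) on (0.68, 0.54) = 1.00
  ¬(β ∨ ¬δ) = 1 − 1.00 = 0.00
  ((δ ∨ β) ∧ ε) ∨ ¬(β ∨ ¬δ) = min(1, a+b) on (0.88, 0.00) = 0.88
  → value = 0.8800
Under standard min/max:
  δ ∨ β = max(a, b) on (0.46, 0.68) = 0.68
  (δ ∨ β) ∧ ε = min(a, b) on (0.68, 0.88) = 0.68
  ¬δ = 1 − 0.46 = 0.54
  β ∨ ¬δ = max(a, b) on (0.68, 0.54) = 0.68
  ¬(β ∨ ¬δ) = 1 − 0.68 = 0.32
  ((δ ∨ β) ∧ ε) ∨ ¬(β ∨ ¬δ) = max(a, b) on (0.68, 0.32) = 0.68
  → value = 0.6800
|0.8800 − 0.6800| = 0.200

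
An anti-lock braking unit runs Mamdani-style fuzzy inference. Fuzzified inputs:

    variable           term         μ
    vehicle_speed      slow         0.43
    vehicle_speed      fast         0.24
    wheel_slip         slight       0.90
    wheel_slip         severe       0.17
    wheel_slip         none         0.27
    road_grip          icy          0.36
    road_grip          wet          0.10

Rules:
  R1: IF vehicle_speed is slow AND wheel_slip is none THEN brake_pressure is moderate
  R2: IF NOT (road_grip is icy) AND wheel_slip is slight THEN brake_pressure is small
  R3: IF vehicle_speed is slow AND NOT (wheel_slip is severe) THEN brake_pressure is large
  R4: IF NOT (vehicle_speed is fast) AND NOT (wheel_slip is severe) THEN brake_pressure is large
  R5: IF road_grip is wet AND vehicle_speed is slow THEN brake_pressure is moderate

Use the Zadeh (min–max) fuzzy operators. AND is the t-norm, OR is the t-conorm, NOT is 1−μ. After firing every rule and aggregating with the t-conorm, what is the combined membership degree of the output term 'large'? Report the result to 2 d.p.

0.76

R1: slow=0.43, none=0.27; AND[min(a, b)] → w = 0.27
R2: ¬icy=1−0.36=0.64, slight=0.90; AND[min(a, b)] → w = 0.64
R3: slow=0.43, ¬severe=1−0.17=0.83; AND[min(a, b)] → w = 0.43
R4: ¬fast=1−0.24=0.76, ¬severe=1−0.17=0.83; AND[min(a, b)] → w = 0.76
R5: wet=0.10, slow=0.43; AND[min(a, b)] → w = 0.10
Rules with consequent 'large': {R3, R4} → strengths 0.43, 0.76
Aggregate via t-conorm [max(a, b)]: 0.76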